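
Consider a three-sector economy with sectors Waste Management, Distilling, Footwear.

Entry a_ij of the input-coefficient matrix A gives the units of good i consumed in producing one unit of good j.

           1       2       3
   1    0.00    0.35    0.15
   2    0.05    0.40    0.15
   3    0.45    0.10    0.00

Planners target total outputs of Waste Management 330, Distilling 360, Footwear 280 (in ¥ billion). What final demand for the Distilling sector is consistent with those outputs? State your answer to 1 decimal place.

d_2 = 157.5

I − A =
  [   1.00    -0.35    -0.15]
  [  -0.05     0.60    -0.15]
  [  -0.45    -0.10     1.00]
d = (I − A) x:
  d_1 = (+1.00)·330 + (-0.35)·360 + (-0.15)·280 = 162.0
  d_2 = (-0.05)·330 + (+0.60)·360 + (-0.15)·280 = 157.5
  d_3 = (-0.45)·330 + (-0.10)·360 + (+1.00)·280 = 95.5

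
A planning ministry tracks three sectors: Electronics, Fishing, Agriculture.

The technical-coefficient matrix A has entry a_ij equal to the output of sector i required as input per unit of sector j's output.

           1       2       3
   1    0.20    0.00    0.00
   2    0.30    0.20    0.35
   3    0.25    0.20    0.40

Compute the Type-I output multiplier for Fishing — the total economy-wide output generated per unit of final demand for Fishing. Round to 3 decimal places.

m_2 = 1.951

I − A =
  [   0.80     0.00     0.00]
  [  -0.30     0.80    -0.35]
  [  -0.25    -0.20     0.60]
Cofactors of I−A, C_ij = (−1)^(i+j)·(minor ij) (rows/columns in the sector order above):
  C_11 = (0.80)(0.60) − (-0.35)(-0.20) = 0.4100
  C_12 = −[(-0.30)(0.60) − (-0.35)(-0.25)] = 0.2675
  C_13 = (-0.30)(-0.20) − (0.80)(-0.25) = 0.2600
  C_21 = −[(0.00)(0.60) − (0.00)(-0.20)] = 0.0000
  C_22 = (0.80)(0.60) − (0.00)(-0.25) = 0.4800
  C_23 = −[(0.80)(-0.20) − (0.00)(-0.25)] = 0.1600
  C_31 = (0.00)(-0.35) − (0.00)(0.80) = 0.0000
  C_32 = −[(0.80)(-0.35) − (0.00)(-0.30)] = 0.2800
  C_33 = (0.80)(0.80) − (0.00)(-0.30) = 0.6400
det(I−A) = Σ_j (I−A)_1j·C_1j = (0.80)(0.4100) + (0.00)(0.2675) + (0.00)(0.2600) = 0.3280
adj(I−A) = Cᵀ =
  [ 0.4100   0.0000   0.0000]
  [ 0.2675   0.4800   0.2800]
  [ 0.2600   0.1600   0.6400]
(I − A)⁻¹ = adj(I−A) / det(I−A) ≈
  [   1.2500     0.0000     0.0000]
  [   0.8155     1.4634     0.8537]
  [   0.7927     0.4878     1.9512]
The output multiplier for sector j is the column-j sum of the Leontief inverse (I − A)⁻¹ = adj(I−A) / det(I−A).
Column 2 of adj(I−A): (0.0000, 0.4800, 0.1600); det(I−A) = 0.3280.
m_2 = (0.0000 + 0.4800 + 0.1600) / 0.3280 = 0.64 / 0.3280 ≈ 1.951.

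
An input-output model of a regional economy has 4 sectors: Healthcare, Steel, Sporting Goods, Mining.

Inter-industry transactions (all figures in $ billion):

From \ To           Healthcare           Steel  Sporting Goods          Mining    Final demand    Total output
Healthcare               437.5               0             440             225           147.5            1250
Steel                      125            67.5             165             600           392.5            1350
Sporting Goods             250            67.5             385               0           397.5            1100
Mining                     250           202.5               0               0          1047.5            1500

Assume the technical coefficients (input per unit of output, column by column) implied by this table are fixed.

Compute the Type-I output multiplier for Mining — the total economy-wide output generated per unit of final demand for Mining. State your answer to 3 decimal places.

m_4 = 2.216

Technical coefficients a_ij = z_ij / X_j:
  a_11 = 437.5/1250 = 0.35, a_21 = 125/1250 = 0.10, a_31 = 250/1250 = 0.20, a_41 = 250/1250 = 0.20
  a_12 = 0/1350 = 0.00, a_22 = 67.5/1350 = 0.05, a_32 = 67.5/1350 = 0.05, a_42 = 202.5/1350 = 0.15
  a_13 = 440/1100 = 0.40, a_23 = 165/1100 = 0.15, a_33 = 385/1100 = 0.35, a_43 = 0/1100 = 0.00
  a_14 = 225/1500 = 0.15, a_24 = 600/1500 = 0.40, a_34 = 0/1500 = 0.00, a_44 = 0/1500 = 0.00
I − A =
  [   0.65     0.00    -0.40    -0.15]
  [  -0.10     0.95    -0.15    -0.40]
  [  -0.20    -0.05     0.65     0.00]
  [  -0.20    -0.15     0.00     1.00]
Compute the cofactors C_ij = (−1)^(i+j)·(3×3 minor ij) of I−A; the adjugate is their transpose:
adj(I−A) = Cᵀ =
  [ 0.571000   0.034625   0.359375   0.099500]
  [ 0.147000   0.323000   0.165000   0.151250]
  [ 0.187000   0.035500   0.547750   0.042250]
  [ 0.136250   0.055375   0.096625   0.318500]
det(I−A) = Σ_j (I−A)_1j·C_1j = (0.65)(0.571000) + (0.00)(0.147000) + (-0.40)(0.187000) + (-0.15)(0.136250) = 0.2759125
(I − A)⁻¹ = adj(I−A) / det(I−A) ≈
  [   2.0695     0.1255     1.3025     0.3606]
  [   0.5328     1.1707     0.5980     0.5482]
  [   0.6778     0.1287     1.9852     0.1531]
  [   0.4938     0.2007     0.3502     1.1544]
The output multiplier for sector j is the column-j sum of the Leontief inverse (I − A)⁻¹ = adj(I−A) / det(I−A).
Column 4 of adj(I−A): (0.099500, 0.151250, 0.042250, 0.318500); det(I−A) = 0.2759125.
m_4 = (0.099500 + 0.151250 + 0.042250 + 0.318500) / 0.2759125 = 0.6115 / 0.2759125 ≈ 2.216.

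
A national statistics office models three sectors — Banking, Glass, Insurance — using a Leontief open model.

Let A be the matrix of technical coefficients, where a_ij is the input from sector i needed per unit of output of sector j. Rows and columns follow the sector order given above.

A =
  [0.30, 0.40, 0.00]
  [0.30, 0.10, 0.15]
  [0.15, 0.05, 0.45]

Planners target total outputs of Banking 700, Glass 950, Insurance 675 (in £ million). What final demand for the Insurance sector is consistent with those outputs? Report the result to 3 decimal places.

I − A =
  [   0.70    -0.40     0.00]
  [  -0.30     0.90    -0.15]
  [  -0.15    -0.05     0.55]
d = (I − A) x:
  d_1 = (+0.70)·700 + (-0.40)·950 + (+0.00)·675 = 110.000
  d_2 = (-0.30)·700 + (+0.90)·950 + (-0.15)·675 = 543.750
  d_3 = (-0.15)·700 + (-0.05)·950 + (+0.55)·675 = 218.750

d_3 = 218.750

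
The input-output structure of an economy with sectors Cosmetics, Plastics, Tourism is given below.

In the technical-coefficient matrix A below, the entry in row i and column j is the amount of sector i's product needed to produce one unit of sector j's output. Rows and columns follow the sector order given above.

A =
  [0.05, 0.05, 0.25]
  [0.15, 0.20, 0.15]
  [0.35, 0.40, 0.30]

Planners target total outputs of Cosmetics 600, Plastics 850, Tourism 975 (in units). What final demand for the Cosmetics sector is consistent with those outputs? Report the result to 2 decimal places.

I − A =
  [   0.95    -0.05    -0.25]
  [  -0.15     0.80    -0.15]
  [  -0.35    -0.40     0.70]
d = (I − A) x:
  d_1 = (+0.95)·600 + (-0.05)·850 + (-0.25)·975 = 283.75
  d_2 = (-0.15)·600 + (+0.80)·850 + (-0.15)·975 = 443.75
  d_3 = (-0.35)·600 + (-0.40)·850 + (+0.70)·975 = 132.50

d_1 = 283.75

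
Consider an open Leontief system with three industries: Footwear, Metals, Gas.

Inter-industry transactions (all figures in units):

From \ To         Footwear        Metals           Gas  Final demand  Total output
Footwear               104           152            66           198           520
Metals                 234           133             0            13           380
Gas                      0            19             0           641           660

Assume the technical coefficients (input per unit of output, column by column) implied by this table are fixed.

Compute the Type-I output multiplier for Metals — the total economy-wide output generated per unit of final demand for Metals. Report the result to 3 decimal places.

m_M = 3.686

Technical coefficients a_ij = z_ij / X_j:
  a_FF = 104/520 = 0.20, a_MF = 234/520 = 0.45, a_GF = 0/520 = 0.00
  a_FM = 152/380 = 0.40, a_MM = 133/380 = 0.35, a_GM = 19/380 = 0.05
  a_FG = 66/660 = 0.10, a_MG = 0/660 = 0.00, a_GG = 0/660 = 0.00
I − A =
  [   0.80    -0.40    -0.10]
  [  -0.45     0.65     0.00]
  [   0.00    -0.05     1.00]
Cofactors of I−A, C_ij = (−1)^(i+j)·(minor ij) (rows/columns in the sector order above):
  C_11 = (0.65)(1.00) − (0.00)(-0.05) = 0.6500
  C_12 = −[(-0.45)(1.00) − (0.00)(0.00)] = 0.4500
  C_13 = (-0.45)(-0.05) − (0.65)(0.00) = 0.0225
  C_21 = −[(-0.40)(1.00) − (-0.10)(-0.05)] = 0.4050
  C_22 = (0.80)(1.00) − (-0.10)(0.00) = 0.8000
  C_23 = −[(0.80)(-0.05) − (-0.40)(0.00)] = 0.0400
  C_31 = (-0.40)(0.00) − (-0.10)(0.65) = 0.0650
  C_32 = −[(0.80)(0.00) − (-0.10)(-0.45)] = 0.0450
  C_33 = (0.80)(0.65) − (-0.40)(-0.45) = 0.3400
det(I−A) = Σ_j (I−A)_1j·C_1j = (0.80)(0.6500) + (-0.40)(0.4500) + (-0.10)(0.0225) = 0.33775
adj(I−A) = Cᵀ =
  [ 0.6500   0.4050   0.0650]
  [ 0.4500   0.8000   0.0450]
  [ 0.0225   0.0400   0.3400]
(I − A)⁻¹ = adj(I−A) / det(I−A) ≈
  [   1.9245     1.1991     0.1925]
  [   1.3323     2.3686     0.1332]
  [   0.0666     0.1184     1.0067]
The output multiplier for sector j is the column-j sum of the Leontief inverse (I − A)⁻¹ = adj(I−A) / det(I−A).
Column M of adj(I−A): (0.4050, 0.8000, 0.0400); det(I−A) = 0.33775.
m_M = (0.4050 + 0.8000 + 0.0400) / 0.33775 = 1.245 / 0.33775 ≈ 3.686.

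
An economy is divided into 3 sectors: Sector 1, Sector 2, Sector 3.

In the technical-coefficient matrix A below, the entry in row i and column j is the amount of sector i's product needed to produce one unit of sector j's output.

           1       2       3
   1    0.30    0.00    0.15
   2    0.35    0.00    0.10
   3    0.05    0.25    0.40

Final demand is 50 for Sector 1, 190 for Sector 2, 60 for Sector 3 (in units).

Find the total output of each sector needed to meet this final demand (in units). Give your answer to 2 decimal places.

I − A =
  [   0.70     0.00    -0.15]
  [  -0.35     1.00    -0.10]
  [  -0.05    -0.25     0.60]
Cofactors of I−A, C_ij = (−1)^(i+j)·(minor ij) (rows/columns in the sector order above):
  C_11 = (1.00)(0.60) − (-0.10)(-0.25) = 0.5750
  C_12 = −[(-0.35)(0.60) − (-0.10)(-0.05)] = 0.2150
  C_13 = (-0.35)(-0.25) − (1.00)(-0.05) = 0.1375
  C_21 = −[(0.00)(0.60) − (-0.15)(-0.25)] = 0.0375
  C_22 = (0.70)(0.60) − (-0.15)(-0.05) = 0.4125
  C_23 = −[(0.70)(-0.25) − (0.00)(-0.05)] = 0.1750
  C_31 = (0.00)(-0.10) − (-0.15)(1.00) = 0.1500
  C_32 = −[(0.70)(-0.10) − (-0.15)(-0.35)] = 0.1225
  C_33 = (0.70)(1.00) − (0.00)(-0.35) = 0.7000
det(I−A) = Σ_j (I−A)_1j·C_1j = (0.70)(0.5750) + (0.00)(0.2150) + (-0.15)(0.1375) = 0.381875
adj(I−A) = Cᵀ =
  [ 0.5750   0.0375   0.1500]
  [ 0.2150   0.4125   0.1225]
  [ 0.1375   0.1750   0.7000]
(I − A)⁻¹ = adj(I−A) / det(I−A) ≈
  [   1.5057     0.0982     0.3928]
  [   0.5630     1.0802     0.3208]
  [   0.3601     0.4583     1.8331]
x = (I − A)⁻¹ d = adj(I−A)·d / det(I−A), with det(I−A) = 0.381875:
  x_1 = (0.5750·50 + 0.0375·190 + 0.1500·60) / 0.381875 = 44.875 / 0.381875 ≈ 117.51
  x_2 = (0.2150·50 + 0.4125·190 + 0.1225·60) / 0.381875 = 96.475 / 0.381875 ≈ 252.64
  x_3 = (0.1375·50 + 0.1750·190 + 0.7000·60) / 0.381875 = 82.125 / 0.381875 ≈ 215.06

x_1 = 117.51, x_2 = 252.64, x_3 = 215.06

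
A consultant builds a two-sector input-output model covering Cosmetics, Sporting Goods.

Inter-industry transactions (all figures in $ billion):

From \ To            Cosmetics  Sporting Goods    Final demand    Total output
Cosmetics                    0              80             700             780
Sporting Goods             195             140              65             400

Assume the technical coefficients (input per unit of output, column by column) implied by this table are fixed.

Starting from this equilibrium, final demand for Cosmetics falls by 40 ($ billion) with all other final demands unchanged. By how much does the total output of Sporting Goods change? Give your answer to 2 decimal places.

Δx_S = -16.67

Technical coefficients a_ij = z_ij / X_j:
  a_CC = 0/780 = 0.00, a_SC = 195/780 = 0.25
  a_CS = 80/400 = 0.20, a_SS = 140/400 = 0.35
I − A =
  [   1.00    -0.20]
  [  -0.25     0.65]
det(I−A) = (1.00)(0.65) − (-0.20)(-0.25) = 0.6000
adj(I−A) = [[0.65, 0.20], [0.25, 1.00]]
(I − A)⁻¹ = adj(I−A) / det(I−A) ≈
  [   1.0833     0.3333]
  [   0.4167     1.6667]
Δx = (I − A)⁻¹ Δd with Δd having -40 in the Cosmetics component and 0 elsewhere.
So Δx_S = L_SC · (-40), where L_SC = adj(I−A)_SC / det(I−A) = 0.25 / 0.6000.
Δx_S = 0.25 × (-40) / 0.6000 = -10.00 / 0.6000 ≈ -16.67.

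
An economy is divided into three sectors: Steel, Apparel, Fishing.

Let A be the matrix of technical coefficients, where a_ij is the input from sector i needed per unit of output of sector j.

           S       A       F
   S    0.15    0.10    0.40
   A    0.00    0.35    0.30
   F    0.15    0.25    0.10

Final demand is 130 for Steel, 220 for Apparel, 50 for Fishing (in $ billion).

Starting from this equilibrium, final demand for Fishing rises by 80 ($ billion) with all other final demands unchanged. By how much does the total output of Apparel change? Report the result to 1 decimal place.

I − A =
  [   0.85    -0.10    -0.40]
  [   0.00     0.65    -0.30]
  [  -0.15    -0.25     0.90]
Cofactors of I−A, C_ij = (−1)^(i+j)·(minor ij) (rows/columns in the sector order above):
  C_11 = (0.65)(0.90) − (-0.30)(-0.25) = 0.5100
  C_12 = −[(0.00)(0.90) − (-0.30)(-0.15)] = 0.0450
  C_13 = (0.00)(-0.25) − (0.65)(-0.15) = 0.0975
  C_21 = −[(-0.10)(0.90) − (-0.40)(-0.25)] = 0.1900
  C_22 = (0.85)(0.90) − (-0.40)(-0.15) = 0.7050
  C_23 = −[(0.85)(-0.25) − (-0.10)(-0.15)] = 0.2275
  C_31 = (-0.10)(-0.30) − (-0.40)(0.65) = 0.2900
  C_32 = −[(0.85)(-0.30) − (-0.40)(0.00)] = 0.2550
  C_33 = (0.85)(0.65) − (-0.10)(0.00) = 0.5525
det(I−A) = Σ_j (I−A)_1j·C_1j = (0.85)(0.5100) + (-0.10)(0.0450) + (-0.40)(0.0975) = 0.3900
adj(I−A) = Cᵀ =
  [ 0.5100   0.1900   0.2900]
  [ 0.0450   0.7050   0.2550]
  [ 0.0975   0.2275   0.5525]
(I − A)⁻¹ = adj(I−A) / det(I−A) ≈
  [   1.3077     0.4872     0.7436]
  [   0.1154     1.8077     0.6538]
  [   0.2500     0.5833     1.4167]
Δx = (I − A)⁻¹ Δd with Δd having +80 in the Fishing component and 0 elsewhere.
So Δx_A = L_AF · (+80), where L_AF = adj(I−A)_AF / det(I−A) = 0.2550 / 0.3900.
Δx_A = 0.2550 × (+80) / 0.3900 = 20.40 / 0.3900 ≈ 52.3.

Δx_A = 52.3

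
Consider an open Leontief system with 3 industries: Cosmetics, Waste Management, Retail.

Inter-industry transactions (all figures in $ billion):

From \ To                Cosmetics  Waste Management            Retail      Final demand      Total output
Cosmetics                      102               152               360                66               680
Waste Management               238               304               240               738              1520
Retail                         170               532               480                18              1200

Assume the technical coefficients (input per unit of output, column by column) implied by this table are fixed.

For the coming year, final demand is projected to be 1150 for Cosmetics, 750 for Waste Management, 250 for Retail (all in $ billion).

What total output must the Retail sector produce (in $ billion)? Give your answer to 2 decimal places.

x_R = 3428.57

Technical coefficients a_ij = z_ij / X_j:
  a_CC = 102/680 = 0.15, a_WC = 238/680 = 0.35, a_RC = 170/680 = 0.25
  a_CW = 152/1520 = 0.10, a_WW = 304/1520 = 0.20, a_RW = 532/1520 = 0.35
  a_CR = 360/1200 = 0.30, a_WR = 240/1200 = 0.20, a_RR = 480/1200 = 0.40
I − A =
  [   0.85    -0.10    -0.30]
  [  -0.35     0.80    -0.20]
  [  -0.25    -0.35     0.60]
Cofactors of I−A, C_ij = (−1)^(i+j)·(minor ij) (rows/columns in the sector order above):
  C_11 = (0.80)(0.60) − (-0.20)(-0.35) = 0.4100
  C_12 = −[(-0.35)(0.60) − (-0.20)(-0.25)] = 0.2600
  C_13 = (-0.35)(-0.35) − (0.80)(-0.25) = 0.3225
  C_21 = −[(-0.10)(0.60) − (-0.30)(-0.35)] = 0.1650
  C_22 = (0.85)(0.60) − (-0.30)(-0.25) = 0.4350
  C_23 = −[(0.85)(-0.35) − (-0.10)(-0.25)] = 0.3225
  C_31 = (-0.10)(-0.20) − (-0.30)(0.80) = 0.2600
  C_32 = −[(0.85)(-0.20) − (-0.30)(-0.35)] = 0.2750
  C_33 = (0.85)(0.80) − (-0.10)(-0.35) = 0.6450
det(I−A) = Σ_j (I−A)_1j·C_1j = (0.85)(0.4100) + (-0.10)(0.2600) + (-0.30)(0.3225) = 0.22575
adj(I−A) = Cᵀ =
  [ 0.4100   0.1650   0.2600]
  [ 0.2600   0.4350   0.2750]
  [ 0.3225   0.3225   0.6450]
(I − A)⁻¹ = adj(I−A) / det(I−A) ≈
  [   1.8162     0.7309     1.1517]
  [   1.1517     1.9269     1.2182]
  [   1.4286     1.4286     2.8571]
x = (I − A)⁻¹ d = adj(I−A)·d / det(I−A), with det(I−A) = 0.22575:
  x_C = (0.4100·1150 + 0.1650·750 + 0.2600·250) / 0.22575 = 660.25 / 0.22575 ≈ 2924.70
  x_W = (0.2600·1150 + 0.4350·750 + 0.2750·250) / 0.22575 = 694.00 / 0.22575 ≈ 3074.20
  x_R = (0.3225·1150 + 0.3225·750 + 0.6450·250) / 0.22575 = 774.00 / 0.22575 ≈ 3428.57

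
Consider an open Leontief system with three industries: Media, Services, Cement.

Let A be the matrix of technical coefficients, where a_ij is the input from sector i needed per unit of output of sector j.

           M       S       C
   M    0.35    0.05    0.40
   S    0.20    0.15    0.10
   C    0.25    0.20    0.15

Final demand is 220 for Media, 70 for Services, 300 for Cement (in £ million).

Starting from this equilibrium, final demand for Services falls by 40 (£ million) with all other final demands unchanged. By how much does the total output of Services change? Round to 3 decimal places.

Δx_S = -52.331

I − A =
  [   0.65    -0.05    -0.40]
  [  -0.20     0.85    -0.10]
  [  -0.25    -0.20     0.85]
Cofactors of I−A, C_ij = (−1)^(i+j)·(minor ij) (rows/columns in the sector order above):
  C_11 = (0.85)(0.85) − (-0.10)(-0.20) = 0.7025
  C_12 = −[(-0.20)(0.85) − (-0.10)(-0.25)] = 0.1950
  C_13 = (-0.20)(-0.20) − (0.85)(-0.25) = 0.2525
  C_21 = −[(-0.05)(0.85) − (-0.40)(-0.20)] = 0.1225
  C_22 = (0.65)(0.85) − (-0.40)(-0.25) = 0.4525
  C_23 = −[(0.65)(-0.20) − (-0.05)(-0.25)] = 0.1425
  C_31 = (-0.05)(-0.10) − (-0.40)(0.85) = 0.3450
  C_32 = −[(0.65)(-0.10) − (-0.40)(-0.20)] = 0.1450
  C_33 = (0.65)(0.85) − (-0.05)(-0.20) = 0.5425
det(I−A) = Σ_j (I−A)_1j·C_1j = (0.65)(0.7025) + (-0.05)(0.1950) + (-0.40)(0.2525) = 0.345875
adj(I−A) = Cᵀ =
  [ 0.7025   0.1225   0.3450]
  [ 0.1950   0.4525   0.1450]
  [ 0.2525   0.1425   0.5425]
(I − A)⁻¹ = adj(I−A) / det(I−A) ≈
  [   2.0311     0.3542     0.9975]
  [   0.5638     1.3083     0.4192]
  [   0.7300     0.4120     1.5685]
Δx = (I − A)⁻¹ Δd with Δd having -40 in the Services component and 0 elsewhere.
So Δx_S = L_SS · (-40), where L_SS = adj(I−A)_SS / det(I−A) = 0.4525 / 0.345875.
Δx_S = 0.4525 × (-40) / 0.345875 = -18.10 / 0.345875 ≈ -52.331.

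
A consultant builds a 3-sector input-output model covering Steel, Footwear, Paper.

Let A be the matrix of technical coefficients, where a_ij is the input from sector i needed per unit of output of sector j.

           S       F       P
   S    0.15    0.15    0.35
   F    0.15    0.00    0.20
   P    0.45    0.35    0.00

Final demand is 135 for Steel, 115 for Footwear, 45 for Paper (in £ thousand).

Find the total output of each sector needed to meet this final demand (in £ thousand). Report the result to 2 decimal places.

I − A =
  [   0.85    -0.15    -0.35]
  [  -0.15     1.00    -0.20]
  [  -0.45    -0.35     1.00]
Cofactors of I−A, C_ij = (−1)^(i+j)·(minor ij) (rows/columns in the sector order above):
  C_11 = (1.00)(1.00) − (-0.20)(-0.35) = 0.9300
  C_12 = −[(-0.15)(1.00) − (-0.20)(-0.45)] = 0.2400
  C_13 = (-0.15)(-0.35) − (1.00)(-0.45) = 0.5025
  C_21 = −[(-0.15)(1.00) − (-0.35)(-0.35)] = 0.2725
  C_22 = (0.85)(1.00) − (-0.35)(-0.45) = 0.6925
  C_23 = −[(0.85)(-0.35) − (-0.15)(-0.45)] = 0.3650
  C_31 = (-0.15)(-0.20) − (-0.35)(1.00) = 0.3800
  C_32 = −[(0.85)(-0.20) − (-0.35)(-0.15)] = 0.2225
  C_33 = (0.85)(1.00) − (-0.15)(-0.15) = 0.8275
det(I−A) = Σ_j (I−A)_1j·C_1j = (0.85)(0.9300) + (-0.15)(0.2400) + (-0.35)(0.5025) = 0.578625
adj(I−A) = Cᵀ =
  [ 0.9300   0.2725   0.3800]
  [ 0.2400   0.6925   0.2225]
  [ 0.5025   0.3650   0.8275]
(I − A)⁻¹ = adj(I−A) / det(I−A) ≈
  [   1.6073     0.4709     0.6567]
  [   0.4148     1.1968     0.3845]
  [   0.8684     0.6308     1.4301]
x = (I − A)⁻¹ d = adj(I−A)·d / det(I−A), with det(I−A) = 0.578625:
  x_S = (0.9300·135 + 0.2725·115 + 0.3800·45) / 0.578625 = 173.9875 / 0.578625 ≈ 300.69
  x_F = (0.2400·135 + 0.6925·115 + 0.2225·45) / 0.578625 = 122.05 / 0.578625 ≈ 210.93
  x_P = (0.5025·135 + 0.3650·115 + 0.8275·45) / 0.578625 = 147.05 / 0.578625 ≈ 254.14

x_S = 300.69, x_F = 210.93, x_P = 254.14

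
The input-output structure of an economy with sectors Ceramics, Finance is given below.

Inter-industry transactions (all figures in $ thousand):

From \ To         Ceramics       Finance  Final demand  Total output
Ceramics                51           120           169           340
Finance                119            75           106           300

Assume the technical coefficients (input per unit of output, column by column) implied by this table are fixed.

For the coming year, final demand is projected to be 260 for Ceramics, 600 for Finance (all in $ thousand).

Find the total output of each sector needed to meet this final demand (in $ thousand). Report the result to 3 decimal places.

x_C = 874.372, x_F = 1208.040

Technical coefficients a_ij = z_ij / X_j:
  a_CC = 51/340 = 0.15, a_FC = 119/340 = 0.35
  a_CF = 120/300 = 0.40, a_FF = 75/300 = 0.25
I − A =
  [   0.85    -0.40]
  [  -0.35     0.75]
det(I−A) = (0.85)(0.75) − (-0.40)(-0.35) = 0.4975
adj(I−A) = [[0.75, 0.40], [0.35, 0.85]]
(I − A)⁻¹ = adj(I−A) / det(I−A) ≈
  [   1.5075     0.8040]
  [   0.7035     1.7085]
x = (I − A)⁻¹ d = adj(I−A)·d / det(I−A), with det(I−A) = 0.4975:
  x_C = (0.75·260 + 0.40·600) / 0.4975 = 435.00 / 0.4975 ≈ 874.372
  x_F = (0.35·260 + 0.85·600) / 0.4975 = 601.00 / 0.4975 ≈ 1208.040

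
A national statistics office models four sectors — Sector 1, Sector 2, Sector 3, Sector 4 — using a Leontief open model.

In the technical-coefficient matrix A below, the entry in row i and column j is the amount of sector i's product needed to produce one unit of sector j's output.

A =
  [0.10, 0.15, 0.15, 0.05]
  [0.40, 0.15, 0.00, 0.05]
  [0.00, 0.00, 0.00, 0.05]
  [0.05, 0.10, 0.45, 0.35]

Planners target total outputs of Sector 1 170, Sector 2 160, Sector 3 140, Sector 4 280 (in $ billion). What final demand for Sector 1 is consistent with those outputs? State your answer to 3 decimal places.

d_1 = 94.000

I − A =
  [   0.90    -0.15    -0.15    -0.05]
  [  -0.40     0.85     0.00    -0.05]
  [   0.00     0.00     1.00    -0.05]
  [  -0.05    -0.10    -0.45     0.65]
d = (I − A) x:
  d_1 = (+0.90)·170 + (-0.15)·160 + (-0.15)·140 + (-0.05)·280 = 94.000
  d_2 = (-0.40)·170 + (+0.85)·160 + (+0.00)·140 + (-0.05)·280 = 54.000
  d_3 = (+0.00)·170 + (+0.00)·160 + (+1.00)·140 + (-0.05)·280 = 126.000
  d_4 = (-0.05)·170 + (-0.10)·160 + (-0.45)·140 + (+0.65)·280 = 94.500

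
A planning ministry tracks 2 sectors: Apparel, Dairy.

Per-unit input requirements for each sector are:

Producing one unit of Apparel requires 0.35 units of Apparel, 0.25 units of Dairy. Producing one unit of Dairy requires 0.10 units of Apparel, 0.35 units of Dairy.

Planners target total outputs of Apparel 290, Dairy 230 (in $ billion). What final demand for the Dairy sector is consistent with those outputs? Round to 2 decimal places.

I − A =
  [   0.65    -0.10]
  [  -0.25     0.65]
d = (I − A) x:
  d_1 = (+0.65)·290 + (-0.10)·230 = 165.50
  d_2 = (-0.25)·290 + (+0.65)·230 = 77.00

d_2 = 77.00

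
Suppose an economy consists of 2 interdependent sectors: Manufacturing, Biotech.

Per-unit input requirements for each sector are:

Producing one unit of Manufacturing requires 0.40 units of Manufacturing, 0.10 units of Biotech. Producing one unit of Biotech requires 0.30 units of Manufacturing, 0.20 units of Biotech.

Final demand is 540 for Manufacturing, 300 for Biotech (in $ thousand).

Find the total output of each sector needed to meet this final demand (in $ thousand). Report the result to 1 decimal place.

I − A =
  [   0.60    -0.30]
  [  -0.10     0.80]
det(I−A) = (0.60)(0.80) − (-0.30)(-0.10) = 0.4500
adj(I−A) = [[0.80, 0.30], [0.10, 0.60]]
(I − A)⁻¹ = adj(I−A) / det(I−A) ≈
  [   1.7778     0.6667]
  [   0.2222     1.3333]
x = (I − A)⁻¹ d = adj(I−A)·d / det(I−A), with det(I−A) = 0.4500:
  x_M = (0.80·540 + 0.30·300) / 0.4500 = 522.00 / 0.4500 = 1160.0
  x_B = (0.10·540 + 0.60·300) / 0.4500 = 234.00 / 0.4500 = 520.0

x_M = 1160.0, x_B = 520.0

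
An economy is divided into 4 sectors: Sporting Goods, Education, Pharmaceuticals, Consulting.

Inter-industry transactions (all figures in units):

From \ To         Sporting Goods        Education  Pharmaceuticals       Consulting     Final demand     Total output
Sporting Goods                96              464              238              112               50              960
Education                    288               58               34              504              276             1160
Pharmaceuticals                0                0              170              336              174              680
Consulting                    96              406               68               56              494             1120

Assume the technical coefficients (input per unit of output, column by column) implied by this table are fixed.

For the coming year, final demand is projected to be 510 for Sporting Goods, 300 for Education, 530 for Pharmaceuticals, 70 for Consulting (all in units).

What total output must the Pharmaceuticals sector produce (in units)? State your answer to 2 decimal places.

x_P = 1036.09

Technical coefficients a_ij = z_ij / X_j:
  a_SS = 96/960 = 0.10, a_ES = 288/960 = 0.30, a_PS = 0/960 = 0.00, a_CS = 96/960 = 0.10
  a_SE = 464/1160 = 0.40, a_EE = 58/1160 = 0.05, a_PE = 0/1160 = 0.00, a_CE = 406/1160 = 0.35
  a_SP = 238/680 = 0.35, a_EP = 34/680 = 0.05, a_PP = 170/680 = 0.25, a_CP = 68/680 = 0.10
  a_SC = 112/1120 = 0.10, a_EC = 504/1120 = 0.45, a_PC = 336/1120 = 0.30, a_CC = 56/1120 = 0.05
I − A =
  [   0.90    -0.40    -0.35    -0.10]
  [  -0.30     0.95    -0.05    -0.45]
  [   0.00     0.00     0.75    -0.30]
  [  -0.10    -0.35    -0.10     0.95]
Compute the cofactors C_ij = (−1)^(i+j)·(3×3 minor ij) of I−A; the adjugate is their transpose:
adj(I−A) = Cᵀ =
  [ 0.52500   0.33600   0.30900   0.31200]
  [ 0.24000   0.59625   0.20125   0.37125]
  [ 0.06000   0.10650   0.51850   0.22050]
  [ 0.15000   0.26625   0.16125   0.55125]
det(I−A) = Σ_j (I−A)_1j·C_1j = (0.90)(0.52500) + (-0.40)(0.24000) + (-0.35)(0.06000) + (-0.10)(0.15000) = 0.3405
(I − A)⁻¹ = adj(I−A) / det(I−A) ≈
  [   1.5419     0.9868     0.9075     0.9163]
  [   0.7048     1.7511     0.5910     1.0903]
  [   0.1762     0.3128     1.5228     0.6476]
  [   0.4405     0.7819     0.4736     1.6189]
x = (I − A)⁻¹ d = adj(I−A)·d / det(I−A), with det(I−A) = 0.3405:
  x_S = (0.52500·510 + 0.33600·300 + 0.30900·530 + 0.31200·70) / 0.3405 = 554.16 / 0.3405 ≈ 1627.49
  x_E = (0.24000·510 + 0.59625·300 + 0.20125·530 + 0.37125·70) / 0.3405 = 433.925 / 0.3405 ≈ 1274.38
  x_P = (0.06000·510 + 0.10650·300 + 0.51850·530 + 0.22050·70) / 0.3405 = 352.79 / 0.3405 ≈ 1036.09
  x_C = (0.15000·510 + 0.26625·300 + 0.16125·530 + 0.55125·70) / 0.3405 = 280.425 / 0.3405 ≈ 823.57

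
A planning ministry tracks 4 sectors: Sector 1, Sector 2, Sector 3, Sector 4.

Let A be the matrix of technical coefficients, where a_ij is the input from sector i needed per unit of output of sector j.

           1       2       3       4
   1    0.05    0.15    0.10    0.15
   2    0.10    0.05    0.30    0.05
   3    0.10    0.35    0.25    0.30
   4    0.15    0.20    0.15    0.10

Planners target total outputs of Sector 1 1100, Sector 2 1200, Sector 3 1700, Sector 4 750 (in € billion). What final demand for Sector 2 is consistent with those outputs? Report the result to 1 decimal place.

d_2 = 482.5

I − A =
  [   0.95    -0.15    -0.10    -0.15]
  [  -0.10     0.95    -0.30    -0.05]
  [  -0.10    -0.35     0.75    -0.30]
  [  -0.15    -0.20    -0.15     0.90]
d = (I − A) x:
  d_1 = (+0.95)·1100 + (-0.15)·1200 + (-0.10)·1700 + (-0.15)·750 = 582.5
  d_2 = (-0.10)·1100 + (+0.95)·1200 + (-0.30)·1700 + (-0.05)·750 = 482.5
  d_3 = (-0.10)·1100 + (-0.35)·1200 + (+0.75)·1700 + (-0.30)·750 = 520.0
  d_4 = (-0.15)·1100 + (-0.20)·1200 + (-0.15)·1700 + (+0.90)·750 = 15.0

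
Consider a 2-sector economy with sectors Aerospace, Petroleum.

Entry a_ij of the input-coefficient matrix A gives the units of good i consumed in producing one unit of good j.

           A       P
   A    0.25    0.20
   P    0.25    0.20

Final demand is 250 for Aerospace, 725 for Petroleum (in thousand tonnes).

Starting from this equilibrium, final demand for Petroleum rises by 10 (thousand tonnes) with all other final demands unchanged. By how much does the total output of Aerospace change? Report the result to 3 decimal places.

Δx_A = 3.636

I − A =
  [   0.75    -0.20]
  [  -0.25     0.80]
det(I−A) = (0.75)(0.80) − (-0.20)(-0.25) = 0.5500
adj(I−A) = [[0.80, 0.20], [0.25, 0.75]]
(I − A)⁻¹ = adj(I−A) / det(I−A) ≈
  [   1.4545     0.3636]
  [   0.4545     1.3636]
Δx = (I − A)⁻¹ Δd with Δd having +10 in the Petroleum component and 0 elsewhere.
So Δx_A = L_AP · (+10), where L_AP = adj(I−A)_AP / det(I−A) = 0.20 / 0.5500.
Δx_A = 0.20 × (+10) / 0.5500 = 2.00 / 0.5500 ≈ 3.636.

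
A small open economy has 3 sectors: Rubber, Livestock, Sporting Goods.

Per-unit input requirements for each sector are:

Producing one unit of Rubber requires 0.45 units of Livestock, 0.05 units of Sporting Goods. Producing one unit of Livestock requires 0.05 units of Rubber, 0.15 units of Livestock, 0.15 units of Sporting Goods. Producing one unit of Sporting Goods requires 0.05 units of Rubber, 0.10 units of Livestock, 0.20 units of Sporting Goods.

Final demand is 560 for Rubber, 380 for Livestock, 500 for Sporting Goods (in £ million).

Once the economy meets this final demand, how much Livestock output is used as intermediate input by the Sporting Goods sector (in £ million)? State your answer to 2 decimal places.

z_23 = 83.17

I − A =
  [   1.00    -0.05    -0.05]
  [  -0.45     0.85    -0.10]
  [  -0.05    -0.15     0.80]
Cofactors of I−A, C_ij = (−1)^(i+j)·(minor ij) (rows/columns in the sector order above):
  C_11 = (0.85)(0.80) − (-0.10)(-0.15) = 0.6650
  C_12 = −[(-0.45)(0.80) − (-0.10)(-0.05)] = 0.3650
  C_13 = (-0.45)(-0.15) − (0.85)(-0.05) = 0.1100
  C_21 = −[(-0.05)(0.80) − (-0.05)(-0.15)] = 0.0475
  C_22 = (1.00)(0.80) − (-0.05)(-0.05) = 0.7975
  C_23 = −[(1.00)(-0.15) − (-0.05)(-0.05)] = 0.1525
  C_31 = (-0.05)(-0.10) − (-0.05)(0.85) = 0.0475
  C_32 = −[(1.00)(-0.10) − (-0.05)(-0.45)] = 0.1225
  C_33 = (1.00)(0.85) − (-0.05)(-0.45) = 0.8275
det(I−A) = Σ_j (I−A)_1j·C_1j = (1.00)(0.6650) + (-0.05)(0.3650) + (-0.05)(0.1100) = 0.64125
adj(I−A) = Cᵀ =
  [ 0.6650   0.0475   0.0475]
  [ 0.3650   0.7975   0.1225]
  [ 0.1100   0.1525   0.8275]
(I − A)⁻¹ = adj(I−A) / det(I−A) ≈
  [   1.0370     0.0741     0.0741]
  [   0.5692     1.2437     0.1910]
  [   0.1715     0.2378     1.2904]
First solve x = (I − A)⁻¹ d = adj(I−A)·d / det(I−A); in particular x_3 = (0.1100·560 + 0.1525·380 + 0.8275·500) / 0.64125 = 533.30 / 0.64125 ≈ 831.6569.
Intermediate flow from 2 to 3: z_23 = a_23 · x_3 = 0.10 × 533.30 / 0.64125 = 53.33 / 0.64125 ≈ 83.17.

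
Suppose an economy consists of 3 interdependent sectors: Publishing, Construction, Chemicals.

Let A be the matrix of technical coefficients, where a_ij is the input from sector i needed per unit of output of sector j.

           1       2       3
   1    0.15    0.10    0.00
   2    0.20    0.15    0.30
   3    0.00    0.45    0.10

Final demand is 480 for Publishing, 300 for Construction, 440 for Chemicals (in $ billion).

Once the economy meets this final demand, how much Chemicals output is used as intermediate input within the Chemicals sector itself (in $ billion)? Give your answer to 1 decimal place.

z_33 = 90.3

I − A =
  [   0.85    -0.10     0.00]
  [  -0.20     0.85    -0.30]
  [   0.00    -0.45     0.90]
Cofactors of I−A, C_ij = (−1)^(i+j)·(minor ij) (rows/columns in the sector order above):
  C_11 = (0.85)(0.90) − (-0.30)(-0.45) = 0.6300
  C_12 = −[(-0.20)(0.90) − (-0.30)(0.00)] = 0.1800
  C_13 = (-0.20)(-0.45) − (0.85)(0.00) = 0.0900
  C_21 = −[(-0.10)(0.90) − (0.00)(-0.45)] = 0.0900
  C_22 = (0.85)(0.90) − (0.00)(0.00) = 0.7650
  C_23 = −[(0.85)(-0.45) − (-0.10)(0.00)] = 0.3825
  C_31 = (-0.10)(-0.30) − (0.00)(0.85) = 0.0300
  C_32 = −[(0.85)(-0.30) − (0.00)(-0.20)] = 0.2550
  C_33 = (0.85)(0.85) − (-0.10)(-0.20) = 0.7025
det(I−A) = Σ_j (I−A)_1j·C_1j = (0.85)(0.6300) + (-0.10)(0.1800) + (0.00)(0.0900) = 0.5175
adj(I−A) = Cᵀ =
  [ 0.6300   0.0900   0.0300]
  [ 0.1800   0.7650   0.2550]
  [ 0.0900   0.3825   0.7025]
(I − A)⁻¹ = adj(I−A) / det(I−A) ≈
  [   1.2174     0.1739     0.0580]
  [   0.3478     1.4783     0.4928]
  [   0.1739     0.7391     1.3575]
First solve x = (I − A)⁻¹ d = adj(I−A)·d / det(I−A); in particular x_3 = (0.0900·480 + 0.3825·300 + 0.7025·440) / 0.5175 = 467.05 / 0.5175 ≈ 902.512.
Intermediate flow from 3 to 3: z_33 = a_33 · x_3 = 0.10 × 467.05 / 0.5175 = 46.705 / 0.5175 ≈ 90.3.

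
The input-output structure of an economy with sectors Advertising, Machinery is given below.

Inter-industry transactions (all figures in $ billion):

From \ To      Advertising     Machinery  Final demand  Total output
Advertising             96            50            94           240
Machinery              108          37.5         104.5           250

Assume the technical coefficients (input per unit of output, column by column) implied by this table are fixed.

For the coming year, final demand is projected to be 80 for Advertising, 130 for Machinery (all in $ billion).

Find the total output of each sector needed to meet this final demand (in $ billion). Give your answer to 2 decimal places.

Technical coefficients a_ij = z_ij / X_j:
  a_11 = 96/240 = 0.40, a_21 = 108/240 = 0.45
  a_12 = 50/250 = 0.20, a_22 = 37.5/250 = 0.15
I − A =
  [   0.60    -0.20]
  [  -0.45     0.85]
det(I−A) = (0.60)(0.85) − (-0.20)(-0.45) = 0.4200
adj(I−A) = [[0.85, 0.20], [0.45, 0.60]]
(I − A)⁻¹ = adj(I−A) / det(I−A) ≈
  [   2.0238     0.4762]
  [   1.0714     1.4286]
x = (I − A)⁻¹ d = adj(I−A)·d / det(I−A), with det(I−A) = 0.4200:
  x_1 = (0.85·80 + 0.20·130) / 0.4200 = 94.00 / 0.4200 ≈ 223.81
  x_2 = (0.45·80 + 0.60·130) / 0.4200 = 114.00 / 0.4200 ≈ 271.43

x_1 = 223.81, x_2 = 271.43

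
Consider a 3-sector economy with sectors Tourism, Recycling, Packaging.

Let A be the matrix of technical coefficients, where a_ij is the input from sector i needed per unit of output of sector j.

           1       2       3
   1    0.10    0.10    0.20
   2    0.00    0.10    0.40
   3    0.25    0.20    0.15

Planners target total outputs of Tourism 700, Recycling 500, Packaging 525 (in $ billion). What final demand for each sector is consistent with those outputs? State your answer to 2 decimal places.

d_1 = 475.00, d_2 = 240.00, d_3 = 171.25

I − A =
  [   0.90    -0.10    -0.20]
  [   0.00     0.90    -0.40]
  [  -0.25    -0.20     0.85]
d = (I − A) x:
  d_1 = (+0.90)·700 + (-0.10)·500 + (-0.20)·525 = 475.00
  d_2 = (+0.00)·700 + (+0.90)·500 + (-0.40)·525 = 240.00
  d_3 = (-0.25)·700 + (-0.20)·500 + (+0.85)·525 = 171.25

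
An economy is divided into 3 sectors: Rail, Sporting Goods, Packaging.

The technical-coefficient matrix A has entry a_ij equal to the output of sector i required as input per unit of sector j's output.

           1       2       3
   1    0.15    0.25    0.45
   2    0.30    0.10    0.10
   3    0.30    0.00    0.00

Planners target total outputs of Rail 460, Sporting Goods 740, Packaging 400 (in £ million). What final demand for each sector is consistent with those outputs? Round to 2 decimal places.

d_1 = 26.00, d_2 = 488.00, d_3 = 262.00

I − A =
  [   0.85    -0.25    -0.45]
  [  -0.30     0.90    -0.10]
  [  -0.30     0.00     1.00]
d = (I − A) x:
  d_1 = (+0.85)·460 + (-0.25)·740 + (-0.45)·400 = 26.00
  d_2 = (-0.30)·460 + (+0.90)·740 + (-0.10)·400 = 488.00
  d_3 = (-0.30)·460 + (+0.00)·740 + (+1.00)·400 = 262.00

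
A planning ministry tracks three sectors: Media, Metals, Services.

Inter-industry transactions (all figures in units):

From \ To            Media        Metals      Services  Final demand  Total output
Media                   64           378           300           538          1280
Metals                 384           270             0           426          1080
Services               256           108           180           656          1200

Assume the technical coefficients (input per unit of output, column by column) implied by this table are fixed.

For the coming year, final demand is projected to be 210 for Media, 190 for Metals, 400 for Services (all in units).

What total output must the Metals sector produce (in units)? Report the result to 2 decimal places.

Technical coefficients a_ij = z_ij / X_j:
  a_11 = 64/1280 = 0.05, a_21 = 384/1280 = 0.30, a_31 = 256/1280 = 0.20
  a_12 = 378/1080 = 0.35, a_22 = 270/1080 = 0.25, a_32 = 108/1080 = 0.10
  a_13 = 300/1200 = 0.25, a_23 = 0/1200 = 0.00, a_33 = 180/1200 = 0.15
I − A =
  [   0.95    -0.35    -0.25]
  [  -0.30     0.75     0.00]
  [  -0.20    -0.10     0.85]
Cofactors of I−A, C_ij = (−1)^(i+j)·(minor ij) (rows/columns in the sector order above):
  C_11 = (0.75)(0.85) − (0.00)(-0.10) = 0.6375
  C_12 = −[(-0.30)(0.85) − (0.00)(-0.20)] = 0.2550
  C_13 = (-0.30)(-0.10) − (0.75)(-0.20) = 0.1800
  C_21 = −[(-0.35)(0.85) − (-0.25)(-0.10)] = 0.3225
  C_22 = (0.95)(0.85) − (-0.25)(-0.20) = 0.7575
  C_23 = −[(0.95)(-0.10) − (-0.35)(-0.20)] = 0.1650
  C_31 = (-0.35)(0.00) − (-0.25)(0.75) = 0.1875
  C_32 = −[(0.95)(0.00) − (-0.25)(-0.30)] = 0.0750
  C_33 = (0.95)(0.75) − (-0.35)(-0.30) = 0.6075
det(I−A) = Σ_j (I−A)_1j·C_1j = (0.95)(0.6375) + (-0.35)(0.2550) + (-0.25)(0.1800) = 0.471375
adj(I−A) = Cᵀ =
  [ 0.6375   0.3225   0.1875]
  [ 0.2550   0.7575   0.0750]
  [ 0.1800   0.1650   0.6075]
(I − A)⁻¹ = adj(I−A) / det(I−A) ≈
  [   1.3524     0.6842     0.3978]
  [   0.5410     1.6070     0.1591]
  [   0.3819     0.3500     1.2888]
x = (I − A)⁻¹ d = adj(I−A)·d / det(I−A), with det(I−A) = 0.471375:
  x_1 = (0.6375·210 + 0.3225·190 + 0.1875·400) / 0.471375 = 270.15 / 0.471375 ≈ 573.11
  x_2 = (0.2550·210 + 0.7575·190 + 0.0750·400) / 0.471375 = 227.475 / 0.471375 ≈ 482.58
  x_3 = (0.1800·210 + 0.1650·190 + 0.6075·400) / 0.471375 = 312.15 / 0.471375 ≈ 662.21

x_2 = 482.58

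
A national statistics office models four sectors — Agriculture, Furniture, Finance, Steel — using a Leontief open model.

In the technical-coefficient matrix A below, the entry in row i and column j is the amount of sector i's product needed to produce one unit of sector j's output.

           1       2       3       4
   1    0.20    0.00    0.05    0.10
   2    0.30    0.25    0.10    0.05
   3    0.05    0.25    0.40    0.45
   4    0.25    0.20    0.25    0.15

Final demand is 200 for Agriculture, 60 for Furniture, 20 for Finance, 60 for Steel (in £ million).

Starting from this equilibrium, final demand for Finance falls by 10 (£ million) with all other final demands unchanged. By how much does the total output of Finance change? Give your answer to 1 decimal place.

Δx_3 = -26.6

I − A =
  [   0.80     0.00    -0.05    -0.10]
  [  -0.30     0.75    -0.10    -0.05]
  [  -0.05    -0.25     0.60    -0.45]
  [  -0.25    -0.20    -0.25     0.85]
Compute the cofactors C_ij = (−1)^(i+j)·(3×3 minor ij) of I−A; the adjugate is their transpose:
adj(I−A) = Cᵀ =
  [ 0.258750   0.033375   0.052125   0.060000]
  [ 0.142875   0.294000   0.096375   0.085125]
  [ 0.209625   0.236750   0.477250   0.291250]
  [ 0.171375   0.148625   0.178375   0.334375]
det(I−A) = Σ_j (I−A)_1j·C_1j = (0.80)(0.258750) + (0.00)(0.142875) + (-0.05)(0.209625) + (-0.10)(0.171375) = 0.17938125
(I − A)⁻¹ = adj(I−A) / det(I−A) ≈
  [   1.4425     0.1861     0.2906     0.3345]
  [   0.7965     1.6390     0.5373     0.4745]
  [   1.1686     1.3198     2.6605     1.6236]
  [   0.9554     0.8285     0.9944     1.8640]
Δx = (I − A)⁻¹ Δd with Δd having -10 in the Finance component and 0 elsewhere.
So Δx_3 = L_33 · (-10), where L_33 = adj(I−A)_33 / det(I−A) = 0.477250 / 0.17938125.
Δx_3 = 0.477250 × (-10) / 0.17938125 = -4.7725 / 0.17938125 ≈ -26.6.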